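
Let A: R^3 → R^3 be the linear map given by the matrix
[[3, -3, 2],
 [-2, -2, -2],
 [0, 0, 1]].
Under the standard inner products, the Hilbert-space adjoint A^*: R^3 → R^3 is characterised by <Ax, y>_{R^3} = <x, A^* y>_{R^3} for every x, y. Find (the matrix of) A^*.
A^* = A^T =
[[3, -2, 0],
 [-3, -2, 0],
 [2, -2, 1]]

For real matrices with standard dot products, the defining identity <Ax, y> = <x, A^* y> gives (Ax)^T y = x^T (A^*) y, i.e. x^T A^T y = x^T (A^*) y. Since this holds for all x, y, we must have A^* = A^T. Therefore
A^* =
[[3, -2, 0],
 [-3, -2, 0],
 [2, -2, 1]].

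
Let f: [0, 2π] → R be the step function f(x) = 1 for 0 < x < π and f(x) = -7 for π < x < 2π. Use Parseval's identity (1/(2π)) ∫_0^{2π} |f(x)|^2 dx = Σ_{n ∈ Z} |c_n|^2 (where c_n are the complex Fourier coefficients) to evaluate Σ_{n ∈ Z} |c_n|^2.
Σ |c_n|^2 = 25

Parseval equates the L^2 energy of f (normalised by 1/(2π)) with the ℓ^2 sum of its Fourier coefficients: (1/(2π)) ∫_0^{2π} |f|^2 = Σ |c_n|^2.
Compute the left side: (1/(2π)) [∫_0^π 1^2 dx + ∫_π^{2π} (-7)^2 dx] = (1/(2π)) · (1π + 49π) = (1 + 49)/2 = 25.
So Σ_{n ∈ Z} |c_n|^2 = 25.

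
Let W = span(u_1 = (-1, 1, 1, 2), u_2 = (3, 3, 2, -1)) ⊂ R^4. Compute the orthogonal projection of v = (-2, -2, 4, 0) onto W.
proj_W(v) = (-176/161, 8/161, 36/161, 212/161)

Set up U = [u_1 | ... | u_2] ∈ R^(4×2). The projector onto W = col(U) is P = U (U^T U)^(-1) U^T.
Compute U^T U =
  [7, 0]
  [0, 23],
and U^T v = (4, -4).
Solve U^T U · c = U^T v for the coefficients: c = (4/7, -4/23). The projection is proj_W(v) = U c.
Check: (v - proj_W(v)) · u_1 = 0  (should be 0).
Check: (v - proj_W(v)) · u_2 = 0  (should be 0).
Result: proj_W(v) = (-176/161, 8/161, 36/161, 212/161).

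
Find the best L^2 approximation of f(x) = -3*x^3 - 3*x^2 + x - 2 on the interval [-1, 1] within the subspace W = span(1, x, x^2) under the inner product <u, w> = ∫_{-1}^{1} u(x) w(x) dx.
g(x) = -3*x^2 - 4*x/5 - 2

The best approximation g ∈ W is the orthogonal projection of f onto W. Writing g = a_0 + a_1 x + a_2 x^2, the coefficients solve the normal equations G · a = b where
  G_{ij} = <φ_i, φ_j> and b_i = <f, φ_i>, with φ_0 = 1, φ_1 = x, φ_2 = x^2.
G =
  [2, 0, 2/3]
  [0, 2/3, 0]
  [2/3, 0, 2/5],
b = (-6, -8/15, -38/15).
Solving gives a_0 = -2, a_1 = -4/5, a_2 = -3, so
  g(x) = -3*x^2 - 4*x/5 - 2.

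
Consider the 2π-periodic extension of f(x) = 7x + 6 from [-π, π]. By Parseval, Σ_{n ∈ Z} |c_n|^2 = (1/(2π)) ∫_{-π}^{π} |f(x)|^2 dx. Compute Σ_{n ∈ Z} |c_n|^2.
Σ |c_n|^2 = 49π^2/3 + 36

Expand and integrate term by term over [-π, π]:
  ∫ (7x)^2 dx = 49·(2π^3/3); ∫ 2·7·(6)·x dx = 0 (odd integrand); ∫ 6^2 dx = 36·2π.
So (1/(2π)) ∫_{-π}^{π} (7x + 6)^2 dx = 49π^2/3 + 36 = 49π^2/3 + 36.
Parseval ⇒ Σ |c_n|^2 = 49π^2/3 + 36.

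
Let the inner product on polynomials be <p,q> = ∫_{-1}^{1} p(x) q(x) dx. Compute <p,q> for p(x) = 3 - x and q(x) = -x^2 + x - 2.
<p,q> = -44/3

Expand the product: p(x)·q(x) = x^3 - 4*x^2 + 5*x - 6.
∫_{-1}^{1} of each monomial x^k gives [2/(k+1) if k even, 0 if k odd]. Integrating term-by-term (or equivalently evaluating the antiderivative F(x) = x^4/4 - 4*x^3/3 + 5*x^2/2 - 6*x at the endpoints):
  F(1) − F(−1) = -55/12 − (121/12) = -44/3.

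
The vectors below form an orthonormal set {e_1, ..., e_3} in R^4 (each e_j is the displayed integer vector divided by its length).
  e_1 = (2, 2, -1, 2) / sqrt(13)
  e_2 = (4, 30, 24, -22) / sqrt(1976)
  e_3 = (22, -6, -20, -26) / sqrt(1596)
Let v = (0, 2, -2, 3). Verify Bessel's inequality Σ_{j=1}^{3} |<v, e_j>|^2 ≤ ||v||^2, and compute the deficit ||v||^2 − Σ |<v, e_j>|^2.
Σ |<v, e_j>|^2 = 593/42; ||v||^2 = 17; deficit = 121/42

Write each e_j = u_j / sqrt(<u_j, u_j>) where u_j is the displayed integer vector. Then <v, e_j> = <v, u_j> / sqrt(<u_j, u_j>), so |<v, e_j>|^2 = <v, u_j>^2 / <u_j, u_j>.
Coefficients: <v, e_1> = 12/sqrt(13), <v, e_2> = -54/sqrt(1976), <v, e_3> = -50/sqrt(1596).
Square and sum: Σ |<v, e_j>|^2 = 593/42.
Compute ||v||^2 = v·v = 17.
Deficit = 17 − 593/42 = 121/42 ≥ 0, confirming Bessel's inequality. (The deficit equals ||v − Σ <v,e_j> e_j||^2, the squared distance from v to span{e_j}.)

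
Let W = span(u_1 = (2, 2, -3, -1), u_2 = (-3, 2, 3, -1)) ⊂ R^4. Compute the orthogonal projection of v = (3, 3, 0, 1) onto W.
proj_W(v) = (156/157, 251/157, -525/314, -251/314)

Set up U = [u_1 | ... | u_2] ∈ R^(4×2). The projector onto W = col(U) is P = U (U^T U)^(-1) U^T.
Compute U^T U =
  [18, -10]
  [-10, 23],
and U^T v = (11, -4).
Solve U^T U · c = U^T v for the coefficients: c = (213/314, 19/157). The projection is proj_W(v) = U c.
Check: (v - proj_W(v)) · u_1 = 0  (should be 0).
Check: (v - proj_W(v)) · u_2 = 0  (should be 0).
Result: proj_W(v) = (156/157, 251/157, -525/314, -251/314).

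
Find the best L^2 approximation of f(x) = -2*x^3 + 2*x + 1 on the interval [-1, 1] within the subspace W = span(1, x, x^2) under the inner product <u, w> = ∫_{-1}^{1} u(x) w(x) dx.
g(x) = 4*x/5 + 1

The best approximation g ∈ W is the orthogonal projection of f onto W. Writing g = a_0 + a_1 x + a_2 x^2, the coefficients solve the normal equations G · a = b where
  G_{ij} = <φ_i, φ_j> and b_i = <f, φ_i>, with φ_0 = 1, φ_1 = x, φ_2 = x^2.
G =
  [2, 0, 2/3]
  [0, 2/3, 0]
  [2/3, 0, 2/5],
b = (2, 8/15, 2/3).
Solving gives a_0 = 1, a_1 = 4/5, a_2 = 0, so
  g(x) = 4*x/5 + 1.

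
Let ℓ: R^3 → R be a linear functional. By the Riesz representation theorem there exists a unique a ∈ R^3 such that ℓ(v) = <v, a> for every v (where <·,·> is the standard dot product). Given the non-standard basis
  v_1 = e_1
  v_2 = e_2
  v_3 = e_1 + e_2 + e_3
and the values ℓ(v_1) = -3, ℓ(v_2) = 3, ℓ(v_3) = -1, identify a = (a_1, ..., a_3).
a = (-3, 3, -1)

Write a = (a_1, ..., a_3) in the standard basis. For each basis vector v_i, ℓ(v_i) = <v_i, a> is a linear equation in the a_j's. Collect the n equations into a matrix system V a = ℓ, where row i of V is v_i (expressed in the standard basis). Since V is invertible (lower-triangular with 1s on the diagonal, up to permutation), solve by back-substitution:
  V =
[[1, 0, 0],
 [0, 1, 0],
 [1, 1, 1]]
  V a = (-3, 3, -1)
Solving gives a = (-3, 3, -1).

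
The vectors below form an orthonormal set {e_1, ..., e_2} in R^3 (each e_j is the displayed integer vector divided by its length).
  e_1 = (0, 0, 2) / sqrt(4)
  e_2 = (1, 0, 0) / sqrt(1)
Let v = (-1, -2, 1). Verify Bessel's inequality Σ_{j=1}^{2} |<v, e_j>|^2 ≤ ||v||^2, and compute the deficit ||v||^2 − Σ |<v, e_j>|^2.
Σ |<v, e_j>|^2 = 2; ||v||^2 = 6; deficit = 4

Write each e_j = u_j / sqrt(<u_j, u_j>) where u_j is the displayed integer vector. Then <v, e_j> = <v, u_j> / sqrt(<u_j, u_j>), so |<v, e_j>|^2 = <v, u_j>^2 / <u_j, u_j>.
Coefficients: <v, e_1> = 2/sqrt(4), <v, e_2> = -1/sqrt(1).
Square and sum: Σ |<v, e_j>|^2 = 2.
Compute ||v||^2 = v·v = 6.
Deficit = 6 − 2 = 4 ≥ 0, confirming Bessel's inequality. (The deficit equals ||v − Σ <v,e_j> e_j||^2, the squared distance from v to span{e_j}.)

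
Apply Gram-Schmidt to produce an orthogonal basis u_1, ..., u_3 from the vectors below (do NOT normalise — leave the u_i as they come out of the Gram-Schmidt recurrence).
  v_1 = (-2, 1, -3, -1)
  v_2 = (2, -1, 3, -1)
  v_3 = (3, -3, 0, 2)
Orthogonal basis:
  u_1 = (-2, 1, -3, -1)
  u_2 = (4/15, -2/15, 2/5, -28/15)
  u_3 = (12/7, -33/14, -27/14, 0)

Apply the Gram-Schmidt recurrence
  u_1 = v_1
  u_i = v_i − Σ_{j<i} ((v_i · u_j) / (u_j · u_j)) · u_j.

Step by step this gives:
  u_1 = (-2, 1, -3, -1)
  u_2 = (4/15, -2/15, 2/5, -28/15)
  u_3 = (12/7, -33/14, -27/14, 0)

Orthogonality check:
  u_2 · u_1 = 0 (should be 0)
  u_3 · u_1 = 0 (should be 0)
  u_3 · u_2 = 0 (should be 0)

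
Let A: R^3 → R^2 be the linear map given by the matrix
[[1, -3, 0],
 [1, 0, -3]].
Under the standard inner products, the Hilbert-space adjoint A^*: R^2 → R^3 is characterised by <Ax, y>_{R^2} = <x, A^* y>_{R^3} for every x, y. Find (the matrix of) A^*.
A^* = A^T =
[[1, 1],
 [-3, 0],
 [0, -3]]

For real matrices with standard dot products, the defining identity <Ax, y> = <x, A^* y> gives (Ax)^T y = x^T (A^*) y, i.e. x^T A^T y = x^T (A^*) y. Since this holds for all x, y, we must have A^* = A^T. Therefore
A^* =
[[1, 1],
 [-3, 0],
 [0, -3]].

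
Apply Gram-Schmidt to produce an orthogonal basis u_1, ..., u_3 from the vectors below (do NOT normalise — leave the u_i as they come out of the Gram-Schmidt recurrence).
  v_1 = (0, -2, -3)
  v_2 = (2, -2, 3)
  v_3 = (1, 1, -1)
Orthogonal basis:
  u_1 = (0, -2, -3)
  u_2 = (2, -36/13, 24/13)
  u_3 = (66/49, 33/49, -22/49)

Apply the Gram-Schmidt recurrence
  u_1 = v_1
  u_i = v_i − Σ_{j<i} ((v_i · u_j) / (u_j · u_j)) · u_j.

Step by step this gives:
  u_1 = (0, -2, -3)
  u_2 = (2, -36/13, 24/13)
  u_3 = (66/49, 33/49, -22/49)

Orthogonality check:
  u_2 · u_1 = 0 (should be 0)
  u_3 · u_1 = 0 (should be 0)
  u_3 · u_2 = 0 (should be 0)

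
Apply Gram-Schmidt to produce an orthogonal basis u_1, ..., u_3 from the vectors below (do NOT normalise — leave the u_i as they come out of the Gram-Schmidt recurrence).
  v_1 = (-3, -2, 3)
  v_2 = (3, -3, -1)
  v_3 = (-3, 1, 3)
Orthogonal basis:
  u_1 = (-3, -2, 3)
  u_2 = (24/11, -39/11, -2/11)
  u_3 = (99/191, 54/191, 135/191)

Apply the Gram-Schmidt recurrence
  u_1 = v_1
  u_i = v_i − Σ_{j<i} ((v_i · u_j) / (u_j · u_j)) · u_j.

Step by step this gives:
  u_1 = (-3, -2, 3)
  u_2 = (24/11, -39/11, -2/11)
  u_3 = (99/191, 54/191, 135/191)

Orthogonality check:
  u_2 · u_1 = 0 (should be 0)
  u_3 · u_1 = 0 (should be 0)
  u_3 · u_2 = 0 (should be 0)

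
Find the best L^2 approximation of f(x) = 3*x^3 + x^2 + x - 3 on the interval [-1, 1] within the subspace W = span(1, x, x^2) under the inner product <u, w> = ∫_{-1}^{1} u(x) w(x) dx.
g(x) = x^2 + 14*x/5 - 3

The best approximation g ∈ W is the orthogonal projection of f onto W. Writing g = a_0 + a_1 x + a_2 x^2, the coefficients solve the normal equations G · a = b where
  G_{ij} = <φ_i, φ_j> and b_i = <f, φ_i>, with φ_0 = 1, φ_1 = x, φ_2 = x^2.
G =
  [2, 0, 2/3]
  [0, 2/3, 0]
  [2/3, 0, 2/5],
b = (-16/3, 28/15, -8/5).
Solving gives a_0 = -3, a_1 = 14/5, a_2 = 1, so
  g(x) = x^2 + 14*x/5 - 3.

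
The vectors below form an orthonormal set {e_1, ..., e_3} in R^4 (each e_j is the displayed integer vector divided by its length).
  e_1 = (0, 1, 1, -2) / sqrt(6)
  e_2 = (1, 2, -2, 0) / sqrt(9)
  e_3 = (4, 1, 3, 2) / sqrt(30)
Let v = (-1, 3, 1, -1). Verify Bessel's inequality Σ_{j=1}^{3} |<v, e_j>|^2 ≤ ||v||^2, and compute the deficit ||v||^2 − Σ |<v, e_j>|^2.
Σ |<v, e_j>|^2 = 7; ||v||^2 = 12; deficit = 5

Write each e_j = u_j / sqrt(<u_j, u_j>) where u_j is the displayed integer vector. Then <v, e_j> = <v, u_j> / sqrt(<u_j, u_j>), so |<v, e_j>|^2 = <v, u_j>^2 / <u_j, u_j>.
Coefficients: <v, e_1> = 6/sqrt(6), <v, e_2> = 3/sqrt(9), <v, e_3> = 0/sqrt(30).
Square and sum: Σ |<v, e_j>|^2 = 7.
Compute ||v||^2 = v·v = 12.
Deficit = 12 − 7 = 5 ≥ 0, confirming Bessel's inequality. (The deficit equals ||v − Σ <v,e_j> e_j||^2, the squared distance from v to span{e_j}.)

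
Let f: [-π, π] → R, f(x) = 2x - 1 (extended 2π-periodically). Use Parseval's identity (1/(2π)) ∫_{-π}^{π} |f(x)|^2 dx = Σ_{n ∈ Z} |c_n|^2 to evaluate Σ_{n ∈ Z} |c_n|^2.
Σ |c_n|^2 = 4π^2/3 + 1

Expand and integrate term by term over [-π, π]:
  ∫ (2x)^2 dx = 4·(2π^3/3); ∫ 2·2·(-1)·x dx = 0 (odd integrand); ∫ (-1)^2 dx = 1·2π.
So (1/(2π)) ∫_{-π}^{π} (2x - 1)^2 dx = 4π^2/3 + 1 = 4π^2/3 + 1.
Parseval ⇒ Σ |c_n|^2 = 4π^2/3 + 1.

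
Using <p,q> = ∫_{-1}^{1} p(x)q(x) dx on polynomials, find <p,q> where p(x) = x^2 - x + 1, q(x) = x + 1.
<p,q> = 2

Expand the product: p(x)·q(x) = x^3 + 1.
∫_{-1}^{1} of each monomial x^k gives [2/(k+1) if k even, 0 if k odd]. Integrating term-by-term (or equivalently evaluating the antiderivative F(x) = x^4/4 + x at the endpoints):
  F(1) − F(−1) = 5/4 − (-3/4) = 2.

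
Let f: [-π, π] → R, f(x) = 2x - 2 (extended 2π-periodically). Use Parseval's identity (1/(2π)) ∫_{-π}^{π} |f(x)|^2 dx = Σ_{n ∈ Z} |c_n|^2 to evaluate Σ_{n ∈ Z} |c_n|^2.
Σ |c_n|^2 = 4π^2/3 + 4

Expand and integrate term by term over [-π, π]:
  ∫ (2x)^2 dx = 4·(2π^3/3); ∫ 2·2·(-2)·x dx = 0 (odd integrand); ∫ (-2)^2 dx = 4·2π.
So (1/(2π)) ∫_{-π}^{π} (2x - 2)^2 dx = 4π^2/3 + 4 = 4π^2/3 + 4.
Parseval ⇒ Σ |c_n|^2 = 4π^2/3 + 4.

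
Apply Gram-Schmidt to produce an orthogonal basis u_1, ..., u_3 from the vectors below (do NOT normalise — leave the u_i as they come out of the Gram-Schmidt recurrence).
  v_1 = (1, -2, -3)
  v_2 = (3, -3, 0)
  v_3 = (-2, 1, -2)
Orthogonal basis:
  u_1 = (1, -2, -3)
  u_2 = (33/14, -12/7, 27/14)
  u_3 = (-3/19, -3/19, 1/19)

Apply the Gram-Schmidt recurrence
  u_1 = v_1
  u_i = v_i − Σ_{j<i} ((v_i · u_j) / (u_j · u_j)) · u_j.

Step by step this gives:
  u_1 = (1, -2, -3)
  u_2 = (33/14, -12/7, 27/14)
  u_3 = (-3/19, -3/19, 1/19)

Orthogonality check:
  u_2 · u_1 = 0 (should be 0)
  u_3 · u_1 = 0 (should be 0)
  u_3 · u_2 = 0 (should be 0)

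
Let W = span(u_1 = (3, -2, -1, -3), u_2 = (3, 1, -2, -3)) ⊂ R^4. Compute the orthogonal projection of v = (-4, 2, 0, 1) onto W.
proj_W(v) = (-96/41, 449/205, 117/205, 96/41)

Set up U = [u_1 | ... | u_2] ∈ R^(4×2). The projector onto W = col(U) is P = U (U^T U)^(-1) U^T.
Compute U^T U =
  [23, 18]
  [18, 23],
and U^T v = (-19, -13).
Solve U^T U · c = U^T v for the coefficients: c = (-203/205, 43/205). The projection is proj_W(v) = U c.
Check: (v - proj_W(v)) · u_1 = 0  (should be 0).
Check: (v - proj_W(v)) · u_2 = 0  (should be 0).
Result: proj_W(v) = (-96/41, 449/205, 117/205, 96/41).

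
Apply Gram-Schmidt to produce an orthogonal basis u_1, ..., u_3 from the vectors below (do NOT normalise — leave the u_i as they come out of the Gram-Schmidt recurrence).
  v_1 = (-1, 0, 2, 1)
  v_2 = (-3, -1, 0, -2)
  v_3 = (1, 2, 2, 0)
Orthogonal basis:
  u_1 = (-1, 0, 2, 1)
  u_2 = (-17/6, -1, -1/3, -13/6)
  u_3 = (31/83, 133/83, 72/83, -113/83)

Apply the Gram-Schmidt recurrence
  u_1 = v_1
  u_i = v_i − Σ_{j<i} ((v_i · u_j) / (u_j · u_j)) · u_j.

Step by step this gives:
  u_1 = (-1, 0, 2, 1)
  u_2 = (-17/6, -1, -1/3, -13/6)
  u_3 = (31/83, 133/83, 72/83, -113/83)

Orthogonality check:
  u_2 · u_1 = 0 (should be 0)
  u_3 · u_1 = 0 (should be 0)
  u_3 · u_2 = 0 (should be 0)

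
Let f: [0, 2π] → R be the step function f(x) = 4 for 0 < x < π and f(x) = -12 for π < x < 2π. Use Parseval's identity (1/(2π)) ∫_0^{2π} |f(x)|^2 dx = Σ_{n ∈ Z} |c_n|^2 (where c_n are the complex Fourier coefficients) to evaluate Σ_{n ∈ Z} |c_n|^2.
Σ |c_n|^2 = 80

Parseval equates the L^2 energy of f (normalised by 1/(2π)) with the ℓ^2 sum of its Fourier coefficients: (1/(2π)) ∫_0^{2π} |f|^2 = Σ |c_n|^2.
Compute the left side: (1/(2π)) [∫_0^π 4^2 dx + ∫_π^{2π} (-12)^2 dx] = (1/(2π)) · (16π + 144π) = (16 + 144)/2 = 80.
So Σ_{n ∈ Z} |c_n|^2 = 80.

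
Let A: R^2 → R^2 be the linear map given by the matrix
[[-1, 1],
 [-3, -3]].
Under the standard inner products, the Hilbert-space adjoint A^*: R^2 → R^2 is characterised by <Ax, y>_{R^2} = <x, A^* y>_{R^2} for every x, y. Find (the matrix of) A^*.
A^* = A^T =
[[-1, -3],
 [1, -3]]

For real matrices with standard dot products, the defining identity <Ax, y> = <x, A^* y> gives (Ax)^T y = x^T (A^*) y, i.e. x^T A^T y = x^T (A^*) y. Since this holds for all x, y, we must have A^* = A^T. Therefore
A^* =
[[-1, -3],
 [1, -3]].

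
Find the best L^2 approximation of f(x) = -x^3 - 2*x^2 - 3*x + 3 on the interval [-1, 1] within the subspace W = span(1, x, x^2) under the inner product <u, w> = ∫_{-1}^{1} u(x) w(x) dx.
g(x) = -2*x^2 - 18*x/5 + 3

The best approximation g ∈ W is the orthogonal projection of f onto W. Writing g = a_0 + a_1 x + a_2 x^2, the coefficients solve the normal equations G · a = b where
  G_{ij} = <φ_i, φ_j> and b_i = <f, φ_i>, with φ_0 = 1, φ_1 = x, φ_2 = x^2.
G =
  [2, 0, 2/3]
  [0, 2/3, 0]
  [2/3, 0, 2/5],
b = (14/3, -12/5, 6/5).
Solving gives a_0 = 3, a_1 = -18/5, a_2 = -2, so
  g(x) = -2*x^2 - 18*x/5 + 3.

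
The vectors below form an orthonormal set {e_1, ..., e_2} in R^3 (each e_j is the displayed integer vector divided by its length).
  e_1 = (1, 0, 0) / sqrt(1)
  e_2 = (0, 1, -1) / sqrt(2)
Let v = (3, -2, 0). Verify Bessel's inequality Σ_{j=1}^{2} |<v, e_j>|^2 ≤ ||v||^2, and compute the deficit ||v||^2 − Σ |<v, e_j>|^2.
Σ |<v, e_j>|^2 = 11; ||v||^2 = 13; deficit = 2

Write each e_j = u_j / sqrt(<u_j, u_j>) where u_j is the displayed integer vector. Then <v, e_j> = <v, u_j> / sqrt(<u_j, u_j>), so |<v, e_j>|^2 = <v, u_j>^2 / <u_j, u_j>.
Coefficients: <v, e_1> = 3/sqrt(1), <v, e_2> = -2/sqrt(2).
Square and sum: Σ |<v, e_j>|^2 = 11.
Compute ||v||^2 = v·v = 13.
Deficit = 13 − 11 = 2 ≥ 0, confirming Bessel's inequality. (The deficit equals ||v − Σ <v,e_j> e_j||^2, the squared distance from v to span{e_j}.)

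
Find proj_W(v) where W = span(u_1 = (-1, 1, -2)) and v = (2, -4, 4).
proj_W(v) = (7/3, -7/3, 14/3)

Set up U = [u_1 | ... | u_1] ∈ R^(3×1). The projector onto W = col(U) is P = U (U^T U)^(-1) U^T.
Compute U^T U =
  [6],
and U^T v = (-14).
Solve U^T U · c = U^T v for the coefficients: c = (-7/3). The projection is proj_W(v) = U c.
Check: (v - proj_W(v)) · u_1 = 0  (should be 0).
Result: proj_W(v) = (7/3, -7/3, 14/3).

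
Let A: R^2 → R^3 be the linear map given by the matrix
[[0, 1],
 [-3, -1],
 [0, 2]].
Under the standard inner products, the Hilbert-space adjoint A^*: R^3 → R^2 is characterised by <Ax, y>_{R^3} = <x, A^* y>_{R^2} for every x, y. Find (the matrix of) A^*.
A^* = A^T =
[[0, -3, 0],
 [1, -1, 2]]

For real matrices with standard dot products, the defining identity <Ax, y> = <x, A^* y> gives (Ax)^T y = x^T (A^*) y, i.e. x^T A^T y = x^T (A^*) y. Since this holds for all x, y, we must have A^* = A^T. Therefore
A^* =
[[0, -3, 0],
 [1, -1, 2]].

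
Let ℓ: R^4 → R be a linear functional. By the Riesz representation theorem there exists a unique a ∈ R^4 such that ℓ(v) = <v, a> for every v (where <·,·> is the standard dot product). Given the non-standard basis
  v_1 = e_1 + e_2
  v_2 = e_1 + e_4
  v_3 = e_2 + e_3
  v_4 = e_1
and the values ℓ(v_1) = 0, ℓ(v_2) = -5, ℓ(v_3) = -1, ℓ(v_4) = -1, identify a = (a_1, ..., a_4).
a = (-1, 1, -2, -4)

Write a = (a_1, ..., a_4) in the standard basis. For each basis vector v_i, ℓ(v_i) = <v_i, a> is a linear equation in the a_j's. Collect the n equations into a matrix system V a = ℓ, where row i of V is v_i (expressed in the standard basis). Since V is invertible (lower-triangular with 1s on the diagonal, up to permutation), solve by back-substitution:
  V =
[[1, 1, 0, 0],
 [1, 0, 0, 1],
 [0, 1, 1, 0],
 [1, 0, 0, 0]]
  V a = (0, -5, -1, -1)
Solving gives a = (-1, 1, -2, -4).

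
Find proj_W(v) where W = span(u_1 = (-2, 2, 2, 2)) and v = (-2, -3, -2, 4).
proj_W(v) = (-1/4, 1/4, 1/4, 1/4)

Set up U = [u_1 | ... | u_1] ∈ R^(4×1). The projector onto W = col(U) is P = U (U^T U)^(-1) U^T.
Compute U^T U =
  [16],
and U^T v = (2).
Solve U^T U · c = U^T v for the coefficients: c = (1/8). The projection is proj_W(v) = U c.
Check: (v - proj_W(v)) · u_1 = 0  (should be 0).
Result: proj_W(v) = (-1/4, 1/4, 1/4, 1/4).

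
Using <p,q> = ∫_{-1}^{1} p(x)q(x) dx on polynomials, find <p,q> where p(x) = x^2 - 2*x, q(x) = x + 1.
<p,q> = -2/3

Expand the product: p(x)·q(x) = x^3 - x^2 - 2*x.
∫_{-1}^{1} of each monomial x^k gives [2/(k+1) if k even, 0 if k odd]. Integrating term-by-term (or equivalently evaluating the antiderivative F(x) = x^4/4 - x^3/3 - x^2 at the endpoints):
  F(1) − F(−1) = -13/12 − (-5/12) = -2/3.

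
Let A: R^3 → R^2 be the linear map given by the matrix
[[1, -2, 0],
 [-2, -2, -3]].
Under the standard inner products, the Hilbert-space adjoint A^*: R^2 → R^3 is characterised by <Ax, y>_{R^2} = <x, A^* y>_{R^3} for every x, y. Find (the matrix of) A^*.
A^* = A^T =
[[1, -2],
 [-2, -2],
 [0, -3]]

For real matrices with standard dot products, the defining identity <Ax, y> = <x, A^* y> gives (Ax)^T y = x^T (A^*) y, i.e. x^T A^T y = x^T (A^*) y. Since this holds for all x, y, we must have A^* = A^T. Therefore
A^* =
[[1, -2],
 [-2, -2],
 [0, -3]].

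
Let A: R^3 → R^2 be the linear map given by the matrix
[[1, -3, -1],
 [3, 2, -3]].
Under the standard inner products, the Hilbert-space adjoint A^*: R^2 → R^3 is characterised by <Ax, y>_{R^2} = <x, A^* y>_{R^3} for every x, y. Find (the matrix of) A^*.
A^* = A^T =
[[1, 3],
 [-3, 2],
 [-1, -3]]

For real matrices with standard dot products, the defining identity <Ax, y> = <x, A^* y> gives (Ax)^T y = x^T (A^*) y, i.e. x^T A^T y = x^T (A^*) y. Since this holds for all x, y, we must have A^* = A^T. Therefore
A^* =
[[1, 3],
 [-3, 2],
 [-1, -3]].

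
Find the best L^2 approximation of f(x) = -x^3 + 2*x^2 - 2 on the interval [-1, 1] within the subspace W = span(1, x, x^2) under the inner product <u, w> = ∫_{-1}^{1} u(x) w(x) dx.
g(x) = 2*x^2 - 3*x/5 - 2

The best approximation g ∈ W is the orthogonal projection of f onto W. Writing g = a_0 + a_1 x + a_2 x^2, the coefficients solve the normal equations G · a = b where
  G_{ij} = <φ_i, φ_j> and b_i = <f, φ_i>, with φ_0 = 1, φ_1 = x, φ_2 = x^2.
G =
  [2, 0, 2/3]
  [0, 2/3, 0]
  [2/3, 0, 2/5],
b = (-8/3, -2/5, -8/15).
Solving gives a_0 = -2, a_1 = -3/5, a_2 = 2, so
  g(x) = 2*x^2 - 3*x/5 - 2.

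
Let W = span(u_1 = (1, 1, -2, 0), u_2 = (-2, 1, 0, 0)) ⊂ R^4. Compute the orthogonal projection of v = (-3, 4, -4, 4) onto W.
proj_W(v) = (-83/29, 124/29, -110/29, 0)

Set up U = [u_1 | ... | u_2] ∈ R^(4×2). The projector onto W = col(U) is P = U (U^T U)^(-1) U^T.
Compute U^T U =
  [6, -1]
  [-1, 5],
and U^T v = (9, 10).
Solve U^T U · c = U^T v for the coefficients: c = (55/29, 69/29). The projection is proj_W(v) = U c.
Check: (v - proj_W(v)) · u_1 = 0  (should be 0).
Check: (v - proj_W(v)) · u_2 = 0  (should be 0).
Result: proj_W(v) = (-83/29, 124/29, -110/29, 0).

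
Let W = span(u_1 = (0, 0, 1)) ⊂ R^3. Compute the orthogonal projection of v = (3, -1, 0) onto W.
proj_W(v) = (0, 0, 0)

Set up U = [u_1 | ... | u_1] ∈ R^(3×1). The projector onto W = col(U) is P = U (U^T U)^(-1) U^T.
Compute U^T U =
  [1],
and U^T v = (0).
Solve U^T U · c = U^T v for the coefficients: c = (0). The projection is proj_W(v) = U c.
Check: (v - proj_W(v)) · u_1 = 0  (should be 0).
Result: proj_W(v) = (0, 0, 0).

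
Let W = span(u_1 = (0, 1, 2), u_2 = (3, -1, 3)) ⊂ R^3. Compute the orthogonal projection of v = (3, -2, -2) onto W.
proj_W(v) = (33/14, -97/35, -113/70)

Set up U = [u_1 | ... | u_2] ∈ R^(3×2). The projector onto W = col(U) is P = U (U^T U)^(-1) U^T.
Compute U^T U =
  [5, 5]
  [5, 19],
and U^T v = (-6, 5).
Solve U^T U · c = U^T v for the coefficients: c = (-139/70, 11/14). The projection is proj_W(v) = U c.
Check: (v - proj_W(v)) · u_1 = 0  (should be 0).
Check: (v - proj_W(v)) · u_2 = 0  (should be 0).
Result: proj_W(v) = (33/14, -97/35, -113/70).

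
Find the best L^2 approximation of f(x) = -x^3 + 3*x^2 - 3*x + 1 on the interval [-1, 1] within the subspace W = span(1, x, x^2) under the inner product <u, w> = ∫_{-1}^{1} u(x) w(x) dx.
g(x) = 3*x^2 - 18*x/5 + 1

The best approximation g ∈ W is the orthogonal projection of f onto W. Writing g = a_0 + a_1 x + a_2 x^2, the coefficients solve the normal equations G · a = b where
  G_{ij} = <φ_i, φ_j> and b_i = <f, φ_i>, with φ_0 = 1, φ_1 = x, φ_2 = x^2.
G =
  [2, 0, 2/3]
  [0, 2/3, 0]
  [2/3, 0, 2/5],
b = (4, -12/5, 28/15).
Solving gives a_0 = 1, a_1 = -18/5, a_2 = 3, so
  g(x) = 3*x^2 - 18*x/5 + 1.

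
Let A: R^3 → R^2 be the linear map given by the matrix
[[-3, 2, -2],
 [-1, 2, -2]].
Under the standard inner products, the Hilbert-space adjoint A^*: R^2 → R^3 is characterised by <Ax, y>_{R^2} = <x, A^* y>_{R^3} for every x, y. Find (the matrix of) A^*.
A^* = A^T =
[[-3, -1],
 [2, 2],
 [-2, -2]]

For real matrices with standard dot products, the defining identity <Ax, y> = <x, A^* y> gives (Ax)^T y = x^T (A^*) y, i.e. x^T A^T y = x^T (A^*) y. Since this holds for all x, y, we must have A^* = A^T. Therefore
A^* =
[[-3, -1],
 [2, 2],
 [-2, -2]].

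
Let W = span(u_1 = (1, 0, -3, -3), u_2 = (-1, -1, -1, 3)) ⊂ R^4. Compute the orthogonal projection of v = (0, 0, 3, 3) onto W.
proj_W(v) = (-162/179, 12/179, 534/179, 486/179)

Set up U = [u_1 | ... | u_2] ∈ R^(4×2). The projector onto W = col(U) is P = U (U^T U)^(-1) U^T.
Compute U^T U =
  [19, -7]
  [-7, 12],
and U^T v = (-18, 6).
Solve U^T U · c = U^T v for the coefficients: c = (-174/179, -12/179). The projection is proj_W(v) = U c.
Check: (v - proj_W(v)) · u_1 = 0  (should be 0).
Check: (v - proj_W(v)) · u_2 = 0  (should be 0).
Result: proj_W(v) = (-162/179, 12/179, 534/179, 486/179).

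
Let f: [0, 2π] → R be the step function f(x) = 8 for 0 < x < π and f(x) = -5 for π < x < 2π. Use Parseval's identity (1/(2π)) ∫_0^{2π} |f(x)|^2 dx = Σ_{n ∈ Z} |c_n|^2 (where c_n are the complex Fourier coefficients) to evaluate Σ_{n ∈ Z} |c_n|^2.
Σ |c_n|^2 = 89/2

Parseval equates the L^2 energy of f (normalised by 1/(2π)) with the ℓ^2 sum of its Fourier coefficients: (1/(2π)) ∫_0^{2π} |f|^2 = Σ |c_n|^2.
Compute the left side: (1/(2π)) [∫_0^π 8^2 dx + ∫_π^{2π} (-5)^2 dx] = (1/(2π)) · (64π + 25π) = (64 + 25)/2 = 89/2.
So Σ_{n ∈ Z} |c_n|^2 = 89/2.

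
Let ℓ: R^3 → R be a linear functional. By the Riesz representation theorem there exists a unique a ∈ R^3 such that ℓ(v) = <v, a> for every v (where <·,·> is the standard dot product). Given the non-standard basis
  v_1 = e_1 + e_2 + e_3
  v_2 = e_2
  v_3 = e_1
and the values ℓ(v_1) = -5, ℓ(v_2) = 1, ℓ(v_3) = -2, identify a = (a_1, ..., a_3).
a = (-2, 1, -4)

Write a = (a_1, ..., a_3) in the standard basis. For each basis vector v_i, ℓ(v_i) = <v_i, a> is a linear equation in the a_j's. Collect the n equations into a matrix system V a = ℓ, where row i of V is v_i (expressed in the standard basis). Since V is invertible (lower-triangular with 1s on the diagonal, up to permutation), solve by back-substitution:
  V =
[[1, 1, 1],
 [0, 1, 0],
 [1, 0, 0]]
  V a = (-5, 1, -2)
Solving gives a = (-2, 1, -4).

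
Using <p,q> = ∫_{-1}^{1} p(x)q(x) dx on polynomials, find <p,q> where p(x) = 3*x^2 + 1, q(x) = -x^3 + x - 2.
<p,q> = -8

Expand the product: p(x)·q(x) = -3*x^5 + 2*x^3 - 6*x^2 + x - 2.
∫_{-1}^{1} of each monomial x^k gives [2/(k+1) if k even, 0 if k odd]. Integrating term-by-term (or equivalently evaluating the antiderivative F(x) = -x^6/2 + x^4/2 - 2*x^3 + x^2/2 - 2*x at the endpoints):
  F(1) − F(−1) = -7/2 − (9/2) = -8.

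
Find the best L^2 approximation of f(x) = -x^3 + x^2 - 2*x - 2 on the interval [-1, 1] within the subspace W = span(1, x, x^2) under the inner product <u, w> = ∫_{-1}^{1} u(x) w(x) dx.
g(x) = x^2 - 13*x/5 - 2

The best approximation g ∈ W is the orthogonal projection of f onto W. Writing g = a_0 + a_1 x + a_2 x^2, the coefficients solve the normal equations G · a = b where
  G_{ij} = <φ_i, φ_j> and b_i = <f, φ_i>, with φ_0 = 1, φ_1 = x, φ_2 = x^2.
G =
  [2, 0, 2/3]
  [0, 2/3, 0]
  [2/3, 0, 2/5],
b = (-10/3, -26/15, -14/15).
Solving gives a_0 = -2, a_1 = -13/5, a_2 = 1, so
  g(x) = x^2 - 13*x/5 - 2.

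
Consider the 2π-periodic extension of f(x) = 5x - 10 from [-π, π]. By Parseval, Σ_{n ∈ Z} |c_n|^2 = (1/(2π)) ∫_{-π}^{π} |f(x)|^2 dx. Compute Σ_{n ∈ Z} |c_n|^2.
Σ |c_n|^2 = 25π^2/3 + 100

Expand and integrate term by term over [-π, π]:
  ∫ (5x)^2 dx = 25·(2π^3/3); ∫ 2·5·(-10)·x dx = 0 (odd integrand); ∫ (-10)^2 dx = 100·2π.
So (1/(2π)) ∫_{-π}^{π} (5x - 10)^2 dx = 25π^2/3 + 100 = 25π^2/3 + 100.
Parseval ⇒ Σ |c_n|^2 = 25π^2/3 + 100.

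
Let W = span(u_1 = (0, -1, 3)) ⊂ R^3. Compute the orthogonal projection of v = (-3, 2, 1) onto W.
proj_W(v) = (0, -1/10, 3/10)

Set up U = [u_1 | ... | u_1] ∈ R^(3×1). The projector onto W = col(U) is P = U (U^T U)^(-1) U^T.
Compute U^T U =
  [10],
and U^T v = (1).
Solve U^T U · c = U^T v for the coefficients: c = (1/10). The projection is proj_W(v) = U c.
Check: (v - proj_W(v)) · u_1 = 0  (should be 0).
Result: proj_W(v) = (0, -1/10, 3/10).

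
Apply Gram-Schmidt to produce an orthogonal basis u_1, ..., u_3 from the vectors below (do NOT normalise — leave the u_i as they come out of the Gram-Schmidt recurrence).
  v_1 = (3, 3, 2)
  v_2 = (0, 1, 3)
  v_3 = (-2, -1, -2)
Orthogonal basis:
  u_1 = (3, 3, 2)
  u_2 = (-27/22, -5/22, 24/11)
  u_3 = (-77/139, 99/139, -33/139)

Apply the Gram-Schmidt recurrence
  u_1 = v_1
  u_i = v_i − Σ_{j<i} ((v_i · u_j) / (u_j · u_j)) · u_j.

Step by step this gives:
  u_1 = (3, 3, 2)
  u_2 = (-27/22, -5/22, 24/11)
  u_3 = (-77/139, 99/139, -33/139)

Orthogonality check:
  u_2 · u_1 = 0 (should be 0)
  u_3 · u_1 = 0 (should be 0)
  u_3 · u_2 = 0 (should be 0)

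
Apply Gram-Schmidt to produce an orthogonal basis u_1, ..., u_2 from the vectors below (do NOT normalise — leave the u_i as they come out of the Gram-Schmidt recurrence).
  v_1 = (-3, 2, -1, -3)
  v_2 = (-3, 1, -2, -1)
Orthogonal basis:
  u_1 = (-3, 2, -1, -3)
  u_2 = (-21/23, -9/23, -30/23, 25/23)

Apply the Gram-Schmidt recurrence
  u_1 = v_1
  u_i = v_i − Σ_{j<i} ((v_i · u_j) / (u_j · u_j)) · u_j.

Step by step this gives:
  u_1 = (-3, 2, -1, -3)
  u_2 = (-21/23, -9/23, -30/23, 25/23)

Orthogonality check:
  u_2 · u_1 = 0 (should be 0)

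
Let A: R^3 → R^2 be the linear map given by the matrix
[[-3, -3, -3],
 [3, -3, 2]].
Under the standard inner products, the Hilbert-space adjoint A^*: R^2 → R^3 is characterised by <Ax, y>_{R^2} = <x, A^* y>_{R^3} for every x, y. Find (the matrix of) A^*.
A^* = A^T =
[[-3, 3],
 [-3, -3],
 [-3, 2]]

For real matrices with standard dot products, the defining identity <Ax, y> = <x, A^* y> gives (Ax)^T y = x^T (A^*) y, i.e. x^T A^T y = x^T (A^*) y. Since this holds for all x, y, we must have A^* = A^T. Therefore
A^* =
[[-3, 3],
 [-3, -3],
 [-3, 2]].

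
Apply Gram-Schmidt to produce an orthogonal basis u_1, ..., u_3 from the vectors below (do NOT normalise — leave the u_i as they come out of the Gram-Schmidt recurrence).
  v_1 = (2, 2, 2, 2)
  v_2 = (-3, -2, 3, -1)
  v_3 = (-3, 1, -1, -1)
Orthogonal basis:
  u_1 = (2, 2, 2, 2)
  u_2 = (-9/4, -5/4, 15/4, -1/4)
  u_3 = (-148/83, 176/83, -30/83, 2/83)

Apply the Gram-Schmidt recurrence
  u_1 = v_1
  u_i = v_i − Σ_{j<i} ((v_i · u_j) / (u_j · u_j)) · u_j.

Step by step this gives:
  u_1 = (2, 2, 2, 2)
  u_2 = (-9/4, -5/4, 15/4, -1/4)
  u_3 = (-148/83, 176/83, -30/83, 2/83)

Orthogonality check:
  u_2 · u_1 = 0 (should be 0)
  u_3 · u_1 = 0 (should be 0)
  u_3 · u_2 = 0 (should be 0)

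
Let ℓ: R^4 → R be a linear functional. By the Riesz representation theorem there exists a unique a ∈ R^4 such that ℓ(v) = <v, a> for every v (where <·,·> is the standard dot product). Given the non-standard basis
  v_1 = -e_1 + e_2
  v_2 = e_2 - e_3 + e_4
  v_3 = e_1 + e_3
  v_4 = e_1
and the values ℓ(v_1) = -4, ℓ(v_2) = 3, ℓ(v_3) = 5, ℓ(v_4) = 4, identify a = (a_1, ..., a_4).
a = (4, 0, 1, 4)

Write a = (a_1, ..., a_4) in the standard basis. For each basis vector v_i, ℓ(v_i) = <v_i, a> is a linear equation in the a_j's. Collect the n equations into a matrix system V a = ℓ, where row i of V is v_i (expressed in the standard basis). Since V is invertible (lower-triangular with 1s on the diagonal, up to permutation), solve by back-substitution:
  V =
[[-1, 1, 0, 0],
 [0, 1, -1, 1],
 [1, 0, 1, 0],
 [1, 0, 0, 0]]
  V a = (-4, 3, 5, 4)
Solving gives a = (4, 0, 1, 4).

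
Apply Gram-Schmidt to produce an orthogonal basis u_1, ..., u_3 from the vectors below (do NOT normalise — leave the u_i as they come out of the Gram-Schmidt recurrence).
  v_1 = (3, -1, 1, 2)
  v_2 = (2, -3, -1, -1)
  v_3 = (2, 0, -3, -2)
Orthogonal basis:
  u_1 = (3, -1, 1, 2)
  u_2 = (4/5, -13/5, -7/5, -9/5)
  u_3 = (101/63, 118/63, -17/9, -11/21)

Apply the Gram-Schmidt recurrence
  u_1 = v_1
  u_i = v_i − Σ_{j<i} ((v_i · u_j) / (u_j · u_j)) · u_j.

Step by step this gives:
  u_1 = (3, -1, 1, 2)
  u_2 = (4/5, -13/5, -7/5, -9/5)
  u_3 = (101/63, 118/63, -17/9, -11/21)

Orthogonality check:
  u_2 · u_1 = 0 (should be 0)
  u_3 · u_1 = 0 (should be 0)
  u_3 · u_2 = 0 (should be 0)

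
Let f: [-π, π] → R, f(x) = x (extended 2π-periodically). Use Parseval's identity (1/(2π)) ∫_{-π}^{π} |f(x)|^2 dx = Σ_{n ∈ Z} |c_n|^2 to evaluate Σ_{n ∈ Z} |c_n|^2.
Σ |c_n|^2 = π^2/3

Expand and integrate term by term over [-π, π]:
  ∫ (x)^2 dx = 1·(2π^3/3); ∫ 2·1·(0)·x dx = 0 (odd integrand); ∫ 0^2 dx = 0·2π.
So (1/(2π)) ∫_{-π}^{π} (x)^2 dx = 1π^2/3 + 0 = π^2/3.
Parseval ⇒ Σ |c_n|^2 = π^2/3.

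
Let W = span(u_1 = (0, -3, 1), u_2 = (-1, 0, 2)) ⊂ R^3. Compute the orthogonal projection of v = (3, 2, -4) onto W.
proj_W(v) = (45/23, 42/23, -104/23)

Set up U = [u_1 | ... | u_2] ∈ R^(3×2). The projector onto W = col(U) is P = U (U^T U)^(-1) U^T.
Compute U^T U =
  [10, 2]
  [2, 5],
and U^T v = (-10, -11).
Solve U^T U · c = U^T v for the coefficients: c = (-14/23, -45/23). The projection is proj_W(v) = U c.
Check: (v - proj_W(v)) · u_1 = 0  (should be 0).
Check: (v - proj_W(v)) · u_2 = 0  (should be 0).
Result: proj_W(v) = (45/23, 42/23, -104/23).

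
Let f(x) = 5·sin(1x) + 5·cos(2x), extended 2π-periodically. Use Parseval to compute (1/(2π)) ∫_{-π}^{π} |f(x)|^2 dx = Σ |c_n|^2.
Σ |c_n|^2 = 25

Expand |f|^2 and use orthogonality of {sin(nx), cos(mx)} on [-π, π]:
  ∫_{-π}^{π} sin(nx)^2 dx = π, ∫ cos(mx)^2 dx = π, and cross terms integrate to 0.
So ∫_{-π}^{π} f(x)^2 dx = 5^2 · π + 5^2 · π = (25 + 25)π.
Divide by 2π: (25 + 25)/2 = 25.
By Parseval, this equals Σ |c_n|^2.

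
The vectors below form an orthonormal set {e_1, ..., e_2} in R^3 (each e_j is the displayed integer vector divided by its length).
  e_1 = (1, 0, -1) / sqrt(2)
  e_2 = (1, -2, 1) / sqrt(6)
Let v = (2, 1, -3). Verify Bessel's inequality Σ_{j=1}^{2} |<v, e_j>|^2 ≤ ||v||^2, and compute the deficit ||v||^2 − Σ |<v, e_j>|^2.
Σ |<v, e_j>|^2 = 14; ||v||^2 = 14; deficit = 0

Write each e_j = u_j / sqrt(<u_j, u_j>) where u_j is the displayed integer vector. Then <v, e_j> = <v, u_j> / sqrt(<u_j, u_j>), so |<v, e_j>|^2 = <v, u_j>^2 / <u_j, u_j>.
Coefficients: <v, e_1> = 5/sqrt(2), <v, e_2> = -3/sqrt(6).
Square and sum: Σ |<v, e_j>|^2 = 14.
Compute ||v||^2 = v·v = 14.
Deficit = 14 − 14 = 0 ≥ 0, confirming Bessel's inequality. (The deficit equals ||v − Σ <v,e_j> e_j||^2, the squared distance from v to span{e_j}.)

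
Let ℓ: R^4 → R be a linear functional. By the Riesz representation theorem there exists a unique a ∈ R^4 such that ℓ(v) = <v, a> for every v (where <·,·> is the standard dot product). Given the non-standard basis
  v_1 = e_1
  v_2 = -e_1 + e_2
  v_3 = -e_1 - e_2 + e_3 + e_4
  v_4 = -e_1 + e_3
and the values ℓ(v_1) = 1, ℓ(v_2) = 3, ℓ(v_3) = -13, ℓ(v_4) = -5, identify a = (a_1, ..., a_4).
a = (1, 4, -4, -4)

Write a = (a_1, ..., a_4) in the standard basis. For each basis vector v_i, ℓ(v_i) = <v_i, a> is a linear equation in the a_j's. Collect the n equations into a matrix system V a = ℓ, where row i of V is v_i (expressed in the standard basis). Since V is invertible (lower-triangular with 1s on the diagonal, up to permutation), solve by back-substitution:
  V =
[[1, 0, 0, 0],
 [-1, 1, 0, 0],
 [-1, -1, 1, 1],
 [-1, 0, 1, 0]]
  V a = (1, 3, -13, -5)
Solving gives a = (1, 4, -4, -4).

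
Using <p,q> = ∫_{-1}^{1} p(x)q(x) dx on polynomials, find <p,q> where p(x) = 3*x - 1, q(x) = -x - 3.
<p,q> = 4

Expand the product: p(x)·q(x) = -3*x^2 - 8*x + 3.
∫_{-1}^{1} of each monomial x^k gives [2/(k+1) if k even, 0 if k odd]. Integrating term-by-term (or equivalently evaluating the antiderivative F(x) = -x^3 - 4*x^2 + 3*x at the endpoints):
  F(1) − F(−1) = -2 − (-6) = 4.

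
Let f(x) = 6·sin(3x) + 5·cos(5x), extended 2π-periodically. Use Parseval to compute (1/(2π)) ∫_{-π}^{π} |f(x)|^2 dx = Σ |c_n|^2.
Σ |c_n|^2 = 61/2

Expand |f|^2 and use orthogonality of {sin(nx), cos(mx)} on [-π, π]:
  ∫_{-π}^{π} sin(nx)^2 dx = π, ∫ cos(mx)^2 dx = π, and cross terms integrate to 0.
So ∫_{-π}^{π} f(x)^2 dx = 6^2 · π + 5^2 · π = (36 + 25)π.
Divide by 2π: (36 + 25)/2 = 61/2.
By Parseval, this equals Σ |c_n|^2.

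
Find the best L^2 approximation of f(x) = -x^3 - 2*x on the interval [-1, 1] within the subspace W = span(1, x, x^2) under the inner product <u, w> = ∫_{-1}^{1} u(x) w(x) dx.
g(x) = -13*x/5

The best approximation g ∈ W is the orthogonal projection of f onto W. Writing g = a_0 + a_1 x + a_2 x^2, the coefficients solve the normal equations G · a = b where
  G_{ij} = <φ_i, φ_j> and b_i = <f, φ_i>, with φ_0 = 1, φ_1 = x, φ_2 = x^2.
G =
  [2, 0, 2/3]
  [0, 2/3, 0]
  [2/3, 0, 2/5],
b = (0, -26/15, 0).
Solving gives a_0 = 0, a_1 = -13/5, a_2 = 0, so
  g(x) = -13*x/5.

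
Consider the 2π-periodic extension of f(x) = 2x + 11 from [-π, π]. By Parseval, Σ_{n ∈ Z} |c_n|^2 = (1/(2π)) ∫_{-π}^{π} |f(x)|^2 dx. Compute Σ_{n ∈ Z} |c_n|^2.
Σ |c_n|^2 = 4π^2/3 + 121

Expand and integrate term by term over [-π, π]:
  ∫ (2x)^2 dx = 4·(2π^3/3); ∫ 2·2·(11)·x dx = 0 (odd integrand); ∫ 11^2 dx = 121·2π.
So (1/(2π)) ∫_{-π}^{π} (2x + 11)^2 dx = 4π^2/3 + 121 = 4π^2/3 + 121.
Parseval ⇒ Σ |c_n|^2 = 4π^2/3 + 121.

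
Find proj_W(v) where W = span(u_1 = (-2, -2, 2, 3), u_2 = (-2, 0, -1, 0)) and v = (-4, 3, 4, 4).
proj_W(v) = (-284/101, -204/101, 164/101, 306/101)

Set up U = [u_1 | ... | u_2] ∈ R^(4×2). The projector onto W = col(U) is P = U (U^T U)^(-1) U^T.
Compute U^T U =
  [21, 2]
  [2, 5],
and U^T v = (22, 4).
Solve U^T U · c = U^T v for the coefficients: c = (102/101, 40/101). The projection is proj_W(v) = U c.
Check: (v - proj_W(v)) · u_1 = 0  (should be 0).
Check: (v - proj_W(v)) · u_2 = 0  (should be 0).
Result: proj_W(v) = (-284/101, -204/101, 164/101, 306/101).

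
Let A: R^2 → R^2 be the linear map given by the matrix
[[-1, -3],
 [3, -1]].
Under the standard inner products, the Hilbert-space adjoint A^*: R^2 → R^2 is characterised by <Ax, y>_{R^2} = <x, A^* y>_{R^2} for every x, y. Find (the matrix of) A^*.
A^* = A^T =
[[-1, 3],
 [-3, -1]]

For real matrices with standard dot products, the defining identity <Ax, y> = <x, A^* y> gives (Ax)^T y = x^T (A^*) y, i.e. x^T A^T y = x^T (A^*) y. Since this holds for all x, y, we must have A^* = A^T. Therefore
A^* =
[[-1, 3],
 [-3, -1]].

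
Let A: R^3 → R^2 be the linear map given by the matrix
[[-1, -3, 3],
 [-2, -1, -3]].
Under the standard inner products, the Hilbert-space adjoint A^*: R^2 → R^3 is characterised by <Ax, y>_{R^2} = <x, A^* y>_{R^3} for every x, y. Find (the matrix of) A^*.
A^* = A^T =
[[-1, -2],
 [-3, -1],
 [3, -3]]

For real matrices with standard dot products, the defining identity <Ax, y> = <x, A^* y> gives (Ax)^T y = x^T (A^*) y, i.e. x^T A^T y = x^T (A^*) y. Since this holds for all x, y, we must have A^* = A^T. Therefore
A^* =
[[-1, -2],
 [-3, -1],
 [3, -3]].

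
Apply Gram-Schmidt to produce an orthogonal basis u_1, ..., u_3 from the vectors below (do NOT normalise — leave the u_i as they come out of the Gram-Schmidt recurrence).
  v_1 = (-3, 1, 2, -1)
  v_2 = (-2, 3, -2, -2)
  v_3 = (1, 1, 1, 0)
Orthogonal basis:
  u_1 = (-3, 1, 2, -1)
  u_2 = (-3/5, 38/15, -44/15, -23/15)
  u_3 = (257/266, 8/7, 111/133, -23/266)

Apply the Gram-Schmidt recurrence
  u_1 = v_1
  u_i = v_i − Σ_{j<i} ((v_i · u_j) / (u_j · u_j)) · u_j.

Step by step this gives:
  u_1 = (-3, 1, 2, -1)
  u_2 = (-3/5, 38/15, -44/15, -23/15)
  u_3 = (257/266, 8/7, 111/133, -23/266)

Orthogonality check:
  u_2 · u_1 = 0 (should be 0)
  u_3 · u_1 = 0 (should be 0)
  u_3 · u_2 = 0 (should be 0)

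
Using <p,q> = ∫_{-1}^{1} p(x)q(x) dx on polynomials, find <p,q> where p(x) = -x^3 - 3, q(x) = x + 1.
<p,q> = -32/5

Expand the product: p(x)·q(x) = -x^4 - x^3 - 3*x - 3.
∫_{-1}^{1} of each monomial x^k gives [2/(k+1) if k even, 0 if k odd]. Integrating term-by-term (or equivalently evaluating the antiderivative F(x) = -x^5/5 - x^4/4 - 3*x^2/2 - 3*x at the endpoints):
  F(1) − F(−1) = -99/20 − (29/20) = -32/5.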